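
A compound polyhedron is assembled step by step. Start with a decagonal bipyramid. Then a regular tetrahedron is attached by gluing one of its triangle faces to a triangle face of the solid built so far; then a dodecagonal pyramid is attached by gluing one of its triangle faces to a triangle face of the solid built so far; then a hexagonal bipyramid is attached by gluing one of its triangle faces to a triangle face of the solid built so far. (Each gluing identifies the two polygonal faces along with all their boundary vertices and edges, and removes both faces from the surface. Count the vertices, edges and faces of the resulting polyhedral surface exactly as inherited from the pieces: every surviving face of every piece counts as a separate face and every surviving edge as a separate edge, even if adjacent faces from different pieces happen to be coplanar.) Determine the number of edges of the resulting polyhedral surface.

A decagonal bipyramid: V=12, E=30, F=20.
Attach a regular tetrahedron (V=4, E=6, F=4) along a 3-gon: merge 3 vertices and 3 edges, delete both glued faces → V=13, E=33, F=22.
Attach a dodecagonal pyramid (V=13, E=24, F=13) along a 3-gon: merge 3 vertices and 3 edges, delete both glued faces → V=23, E=54, F=33.
Attach a hexagonal bipyramid (V=8, E=18, F=12) along a 3-gon: merge 3 vertices and 3 edges, delete both glued faces → V=28, E=69, F=43.
Check: V − E + F = 28 − 69 + 43 = 2.

69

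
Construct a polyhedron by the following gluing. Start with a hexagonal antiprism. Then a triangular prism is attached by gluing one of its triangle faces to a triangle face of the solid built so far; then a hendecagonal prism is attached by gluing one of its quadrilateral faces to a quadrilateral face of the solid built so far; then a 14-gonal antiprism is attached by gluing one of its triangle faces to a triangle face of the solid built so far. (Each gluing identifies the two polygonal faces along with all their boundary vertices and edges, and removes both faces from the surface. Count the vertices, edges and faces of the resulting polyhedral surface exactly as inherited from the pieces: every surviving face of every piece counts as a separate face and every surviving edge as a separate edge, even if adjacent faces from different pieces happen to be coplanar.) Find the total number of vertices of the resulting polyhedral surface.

A hexagonal antiprism: V=12, E=24, F=14.
Attach a triangular prism (V=6, E=9, F=5) along a 3-gon: merge 3 vertices and 3 edges, delete both glued faces → V=15, E=30, F=17.
Attach a hendecagonal prism (V=22, E=33, F=13) along a 4-gon: merge 4 vertices and 4 edges, delete both glued faces → V=33, E=59, F=28.
Attach a 14-gonal antiprism (V=28, E=56, F=30) along a 3-gon: merge 3 vertices and 3 edges, delete both glued faces → V=58, E=112, F=56.
Check: V − E + F = 58 − 112 + 56 = 2.

58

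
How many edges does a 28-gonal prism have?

A prism on an n-gon has two n-gon bases and n rectangular sides: V = 2·28 = 56, E = 3·28 = 84, F = 28 + 2 = 30.

84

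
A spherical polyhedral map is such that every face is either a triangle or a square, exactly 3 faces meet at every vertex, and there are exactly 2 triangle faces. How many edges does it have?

9

Let x be the number of squares; then F = 2 + x.
Edge–face incidences: 2E = 3·2 + 4·x = 6 + 4x.
Every vertex has degree 3, so 3V = 2E.
Euler: V − E + F = 2 ⇒ (2E)/3 − E + (2 + x) = 2.
Multiply by 6: 2·(2E) − 3·(2E) + 6·(2 + x) = 12, i.e. 12 + 6x − (6 + 4x) = 12.
Collecting terms: 2x + 6 = 12, so 2x = 6, so x = 3.
Then 2E = 6 + 4·3 = 18, so E = 9, V = 2E/3 = 6, F = 2 + 3 = 5.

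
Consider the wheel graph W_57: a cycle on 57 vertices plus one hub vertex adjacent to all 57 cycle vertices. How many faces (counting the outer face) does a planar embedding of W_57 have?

W_57 has V = 57 + 1 = 58 vertices and E = 2·57 = 114 edges.
By Euler's formula F = 2 − V + E = 2 − 58 + 114 = 58.

58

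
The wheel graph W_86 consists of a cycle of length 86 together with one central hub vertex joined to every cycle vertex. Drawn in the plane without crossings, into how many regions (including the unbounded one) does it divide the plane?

87

W_86 has V = 86 + 1 = 87 vertices and E = 2·86 = 172 edges.
By Euler's formula F = 2 − V + E = 2 − 87 + 172 = 87.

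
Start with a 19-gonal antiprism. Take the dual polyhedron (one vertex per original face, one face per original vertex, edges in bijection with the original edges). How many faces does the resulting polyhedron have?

The base solid has V = 38, E = 76, F = 40.
The dual swaps V and F and preserves E: V′ = F = 40, E′ = E = 76, F′ = V = 38.

38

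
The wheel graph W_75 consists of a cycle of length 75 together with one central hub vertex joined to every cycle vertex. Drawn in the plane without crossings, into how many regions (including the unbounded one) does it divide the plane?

76

W_75 has V = 75 + 1 = 76 vertices and E = 2·75 = 150 edges.
By Euler's formula F = 2 − V + E = 2 − 76 + 150 = 76.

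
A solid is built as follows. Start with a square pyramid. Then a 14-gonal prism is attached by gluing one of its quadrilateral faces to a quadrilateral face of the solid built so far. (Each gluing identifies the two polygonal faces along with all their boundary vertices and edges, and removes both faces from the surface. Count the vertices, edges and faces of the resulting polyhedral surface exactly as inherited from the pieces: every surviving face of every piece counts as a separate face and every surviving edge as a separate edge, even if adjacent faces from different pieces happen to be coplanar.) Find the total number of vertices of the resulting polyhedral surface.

A square pyramid: V=5, E=8, F=5.
Attach a 14-gonal prism (V=28, E=42, F=16) along a 4-gon: merge 4 vertices and 4 edges, delete both glued faces → V=29, E=46, F=19.
Check: V − E + F = 29 − 46 + 19 = 2.

29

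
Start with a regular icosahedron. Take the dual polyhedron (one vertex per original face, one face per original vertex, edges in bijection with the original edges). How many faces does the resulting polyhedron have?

12

The base solid has V = 12, E = 30, F = 20.
The dual swaps V and F and preserves E: V′ = F = 20, E′ = E = 30, F′ = V = 12.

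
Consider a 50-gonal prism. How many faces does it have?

A prism on an n-gon has two n-gon bases and n rectangular sides: V = 2·50 = 100, E = 3·50 = 150, F = 50 + 2 = 52.

52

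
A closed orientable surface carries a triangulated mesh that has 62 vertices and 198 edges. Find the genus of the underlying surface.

3

Every face is a triangle and each edge borders two faces, so 3F = 2·198, giving F = 132.
χ = V − E + F = 62 − 198 + 132 = -4.
For a closed orientable surface χ = 2 − 2g, so g = (2 − (-4))/2 = 3.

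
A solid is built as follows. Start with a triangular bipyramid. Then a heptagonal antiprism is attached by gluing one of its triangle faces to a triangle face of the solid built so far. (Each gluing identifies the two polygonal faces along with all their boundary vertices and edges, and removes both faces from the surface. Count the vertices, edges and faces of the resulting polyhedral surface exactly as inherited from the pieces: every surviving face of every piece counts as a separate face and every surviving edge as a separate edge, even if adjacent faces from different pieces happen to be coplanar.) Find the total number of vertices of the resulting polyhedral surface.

A triangular bipyramid: V=5, E=9, F=6.
Attach a heptagonal antiprism (V=14, E=28, F=16) along a 3-gon: merge 3 vertices and 3 edges, delete both glued faces → V=16, E=34, F=20.
Check: V − E + F = 16 − 34 + 20 = 2.

16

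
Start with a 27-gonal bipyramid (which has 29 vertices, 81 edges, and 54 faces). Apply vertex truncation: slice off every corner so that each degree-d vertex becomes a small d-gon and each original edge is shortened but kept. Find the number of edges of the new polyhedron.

243

Truncation replaces each original edge-end by a new vertex, so V′ = 2E = 162.
Each original edge survives, and each old vertex of degree d contributes d new edges; summing degrees gives Σd = 2E, so E′ = E + 2E = 3E = 243.
Each original face survives and each original vertex becomes one new face: F′ = F + V = 83.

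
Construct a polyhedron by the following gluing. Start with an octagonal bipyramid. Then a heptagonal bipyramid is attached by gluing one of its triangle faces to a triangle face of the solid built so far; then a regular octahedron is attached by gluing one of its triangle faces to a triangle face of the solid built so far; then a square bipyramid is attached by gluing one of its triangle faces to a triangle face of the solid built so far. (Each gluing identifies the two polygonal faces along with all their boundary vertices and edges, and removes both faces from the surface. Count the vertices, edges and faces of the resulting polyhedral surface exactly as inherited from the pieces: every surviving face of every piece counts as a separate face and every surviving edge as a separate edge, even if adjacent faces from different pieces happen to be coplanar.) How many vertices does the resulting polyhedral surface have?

22

An octagonal bipyramid: V=10, E=24, F=16.
Attach a heptagonal bipyramid (V=9, E=21, F=14) along a 3-gon: merge 3 vertices and 3 edges, delete both glued faces → V=16, E=42, F=28.
Attach a regular octahedron (V=6, E=12, F=8) along a 3-gon: merge 3 vertices and 3 edges, delete both glued faces → V=19, E=51, F=34.
Attach a square bipyramid (V=6, E=12, F=8) along a 3-gon: merge 3 vertices and 3 edges, delete both glued faces → V=22, E=60, F=40.
Check: V − E + F = 22 − 60 + 40 = 2.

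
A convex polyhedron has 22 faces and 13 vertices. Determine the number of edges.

33

Here V − E + F = 2.
E = V + F − (2) = 13 + 22 − (2) = 33.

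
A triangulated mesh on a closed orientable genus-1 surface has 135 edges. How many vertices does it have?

45

χ = 2 − 2·1 = 0, and every face is a triangle so 3F = 2E.
F = 2E/3 = 90. Then V = 0 + E − F = 0 + 135 − 90 = 45.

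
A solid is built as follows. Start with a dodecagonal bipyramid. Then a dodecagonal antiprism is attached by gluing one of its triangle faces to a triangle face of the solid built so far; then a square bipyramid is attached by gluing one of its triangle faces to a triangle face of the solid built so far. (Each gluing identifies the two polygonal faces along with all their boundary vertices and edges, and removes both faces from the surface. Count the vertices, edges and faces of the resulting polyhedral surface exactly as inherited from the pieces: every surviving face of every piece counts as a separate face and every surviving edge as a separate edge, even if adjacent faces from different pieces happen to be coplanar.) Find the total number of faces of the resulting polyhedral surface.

A dodecagonal bipyramid: V=14, E=36, F=24.
Attach a dodecagonal antiprism (V=24, E=48, F=26) along a 3-gon: merge 3 vertices and 3 edges, delete both glued faces → V=35, E=81, F=48.
Attach a square bipyramid (V=6, E=12, F=8) along a 3-gon: merge 3 vertices and 3 edges, delete both glued faces → V=38, E=90, F=54.
Check: V − E + F = 38 − 90 + 54 = 2.

54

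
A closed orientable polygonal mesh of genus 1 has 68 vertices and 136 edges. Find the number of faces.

For a closed orientable surface of genus 1, χ = 2 − 2·1 = 0.
F = 0 − V + E = 0 − 68 + 136 = 68.

68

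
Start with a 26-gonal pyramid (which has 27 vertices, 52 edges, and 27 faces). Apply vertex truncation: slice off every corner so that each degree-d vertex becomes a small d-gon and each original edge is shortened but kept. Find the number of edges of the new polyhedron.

156

Truncation replaces each original edge-end by a new vertex, so V′ = 2E = 104.
Each original edge survives, and each old vertex of degree d contributes d new edges; summing degrees gives Σd = 2E, so E′ = E + 2E = 3E = 156.
Each original face survives and each original vertex becomes one new face: F′ = F + V = 54.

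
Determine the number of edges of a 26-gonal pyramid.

52

A pyramid on an n-gon base has one n-gon and n triangles: V = 26 + 1 = 27, E = 2·26 = 52, F = 26 + 1 = 27.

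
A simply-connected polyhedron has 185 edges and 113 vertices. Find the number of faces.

Here V − E + F = 2.
F = 2 − V + E = 2 − 113 + 185 = 74.

74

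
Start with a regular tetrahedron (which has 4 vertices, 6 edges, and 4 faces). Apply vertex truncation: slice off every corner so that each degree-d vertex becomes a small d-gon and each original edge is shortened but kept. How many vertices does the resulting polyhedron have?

12

Truncation replaces each original edge-end by a new vertex, so V′ = 2E = 12.
Each original edge survives, and each old vertex of degree d contributes d new edges; summing degrees gives Σd = 2E, so E′ = E + 2E = 3E = 18.
Each original face survives and each original vertex becomes one new face: F′ = F + V = 8.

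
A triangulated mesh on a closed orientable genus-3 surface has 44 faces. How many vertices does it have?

χ = 2 − 2·3 = -4, and every face is a triangle so 3F = 2E.
E = 3·44/2 = 66. Then V = -4 + E − F = -4 + 66 − 44 = 18.

18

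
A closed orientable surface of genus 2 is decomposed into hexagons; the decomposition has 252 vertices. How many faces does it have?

127

χ = 2 − 2·2 = -2, and every face is a hexagon so 6F = 2E.
V − E + F = -2 with E = 6F/2 gives 252 − (6/2 − 1)·F = -2, so F = 127 and E = 381.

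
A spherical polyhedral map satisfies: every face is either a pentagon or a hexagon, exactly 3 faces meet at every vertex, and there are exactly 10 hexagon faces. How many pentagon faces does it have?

12

Let x be the number of pentagons; then F = 10 + x.
Edge–face incidences: 2E = 6·10 + 5·x = 60 + 5x.
Every vertex has degree 3, so 3V = 2E.
Euler: V − E + F = 2 ⇒ (2E)/3 − E + (10 + x) = 2.
Multiply by 6: 2·(2E) − 3·(2E) + 6·(10 + x) = 12, i.e. 60 + 6x − (60 + 5x) = 12.
Collecting terms: x = 12.
Then 2E = 60 + 5·12 = 120, so E = 60, V = 2E/3 = 40, F = 10 + 12 = 22.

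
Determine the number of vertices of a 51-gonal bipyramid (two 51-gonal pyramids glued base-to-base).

A bipyramid over an n-gon has 2n triangular faces and n + 2 vertices: V = 51 + 2 = 53, E = 3·51 = 153, F = 2·51 = 102.

53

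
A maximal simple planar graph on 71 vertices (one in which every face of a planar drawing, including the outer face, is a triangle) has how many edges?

In a plane triangulation 3F = 2E and V − E + F = 2, so E = 3V − 6 = 3·71 − 6 = 207.

207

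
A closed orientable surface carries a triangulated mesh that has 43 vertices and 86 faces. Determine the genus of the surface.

1

Every face is a triangle, so 2E = 3·86 = 258, giving E = 129.
χ = V − E + F = 43 − 129 + 86 = 0.
For a closed orientable surface χ = 2 − 2g, so g = (2 − (0))/2 = 1.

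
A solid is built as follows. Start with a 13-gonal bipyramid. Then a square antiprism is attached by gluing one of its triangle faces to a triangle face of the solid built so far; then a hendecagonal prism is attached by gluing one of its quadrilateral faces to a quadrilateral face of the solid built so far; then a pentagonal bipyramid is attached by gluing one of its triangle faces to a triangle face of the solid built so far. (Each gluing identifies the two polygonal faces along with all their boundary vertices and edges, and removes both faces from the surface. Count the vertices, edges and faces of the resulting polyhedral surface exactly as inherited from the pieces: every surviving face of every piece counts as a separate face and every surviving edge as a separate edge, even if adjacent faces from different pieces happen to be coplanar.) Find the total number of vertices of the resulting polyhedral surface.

A 13-gonal bipyramid: V=15, E=39, F=26.
Attach a square antiprism (V=8, E=16, F=10) along a 3-gon: merge 3 vertices and 3 edges, delete both glued faces → V=20, E=52, F=34.
Attach a hendecagonal prism (V=22, E=33, F=13) along a 4-gon: merge 4 vertices and 4 edges, delete both glued faces → V=38, E=81, F=45.
Attach a pentagonal bipyramid (V=7, E=15, F=10) along a 3-gon: merge 3 vertices and 3 edges, delete both glued faces → V=42, E=93, F=53.
Check: V − E + F = 42 − 93 + 53 = 2.

42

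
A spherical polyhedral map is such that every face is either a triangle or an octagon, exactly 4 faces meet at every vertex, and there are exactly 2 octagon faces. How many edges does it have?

Let x be the number of triangles; then F = 2 + x.
Edge–face incidences: 2E = 8·2 + 3·x = 16 + 3x.
Every vertex has degree 4, so 4V = 2E.
Euler: V − E + F = 2 ⇒ (2E)/4 − E + (2 + x) = 2.
Multiply by 8: 2·(2E) − 4·(2E) + 8·(2 + x) = 16, i.e. 16 + 8x − 2·(16 + 3x) = 16.
Collecting terms: 2x − 16 = 16, so 2x = 32, so x = 16.
Then 2E = 16 + 3·16 = 64, so E = 32, V = 2E/4 = 16, F = 2 + 16 = 18.

32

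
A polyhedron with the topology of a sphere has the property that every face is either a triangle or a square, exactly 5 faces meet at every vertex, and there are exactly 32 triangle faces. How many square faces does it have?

Let x be the number of squares; then F = 32 + x.
Edge–face incidences: 2E = 3·32 + 4·x = 96 + 4x.
Every vertex has degree 5, so 5V = 2E.
Euler: V − E + F = 2 ⇒ (2E)/5 − E + (32 + x) = 2.
Multiply by 10: 2·(2E) − 5·(2E) + 10·(32 + x) = 20, i.e. 320 + 10x − 3·(96 + 4x) = 20.
Collecting terms: −2x + 32 = 20, so −2x = −12, so x = 6.
Then 2E = 96 + 4·6 = 120, so E = 60, V = 2E/5 = 24, F = 32 + 6 = 38.

6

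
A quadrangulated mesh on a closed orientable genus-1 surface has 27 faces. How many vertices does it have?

27

χ = 2 − 2·1 = 0, and every face is a square so 4F = 2E.
E = 4·27/2 = 54. Then V = 0 + E − F = 0 + 54 − 27 = 27.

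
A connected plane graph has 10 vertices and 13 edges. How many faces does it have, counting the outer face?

Euler's formula for a connected plane graph: V − E + F = 2, so F = 2 − 10 + 13 = 5.

5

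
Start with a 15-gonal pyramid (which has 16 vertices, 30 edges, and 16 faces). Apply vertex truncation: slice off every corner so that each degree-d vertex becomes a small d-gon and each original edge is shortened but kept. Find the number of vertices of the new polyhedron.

Truncation replaces each original edge-end by a new vertex, so V′ = 2E = 60.
Each original edge survives, and each old vertex of degree d contributes d new edges; summing degrees gives Σd = 2E, so E′ = E + 2E = 3E = 90.
Each original face survives and each original vertex becomes one new face: F′ = F + V = 32.

60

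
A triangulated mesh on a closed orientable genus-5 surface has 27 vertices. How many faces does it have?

χ = 2 − 2·5 = -8, and every face is a triangle so 3F = 2E.
V − E + F = -8 with E = 3F/2 gives 27 − (3/2 − 1)·F = -8, so F = 70 and E = 105.

70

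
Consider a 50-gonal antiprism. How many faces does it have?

An antiprism on an n-gon has two n-gon caps and 2n triangles: V = 2·50 = 100, E = 4·50 = 200, F = 2·50 + 2 = 102.

102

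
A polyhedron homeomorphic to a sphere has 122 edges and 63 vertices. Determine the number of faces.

61

Here V − E + F = 2.
F = 2 − V + E = 2 − 63 + 122 = 61.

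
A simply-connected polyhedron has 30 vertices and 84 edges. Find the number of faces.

56

Here V − E + F = 2.
F = 2 − V + E = 2 − 30 + 84 = 56.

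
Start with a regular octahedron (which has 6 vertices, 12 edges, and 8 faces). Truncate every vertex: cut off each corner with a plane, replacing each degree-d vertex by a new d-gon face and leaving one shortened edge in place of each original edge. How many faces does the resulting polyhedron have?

14

Truncation replaces each original edge-end by a new vertex, so V′ = 2E = 24.
Each original edge survives, and each old vertex of degree d contributes d new edges; summing degrees gives Σd = 2E, so E′ = E + 2E = 3E = 36.
Each original face survives and each original vertex becomes one new face: F′ = F + V = 14.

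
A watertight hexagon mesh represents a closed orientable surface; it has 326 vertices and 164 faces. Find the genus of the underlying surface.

Every face is a hexagon, so 2E = 6·164 = 984, giving E = 492.
χ = V − E + F = 326 − 492 + 164 = -2.
For a closed orientable surface χ = 2 − 2g, so g = (2 − (-2))/2 = 2.

2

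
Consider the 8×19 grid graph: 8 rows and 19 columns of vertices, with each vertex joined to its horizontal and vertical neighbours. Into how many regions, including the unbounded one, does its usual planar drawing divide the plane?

127

The grid has V = 8·19 = 152 vertices and E = 8·18 + 19·7 = 277 edges.
F = 2 − V + E = 2 − 152 + 277 = 127.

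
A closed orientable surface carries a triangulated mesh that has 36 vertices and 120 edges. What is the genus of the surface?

Every face is a triangle and each edge borders two faces, so 3F = 2·120, giving F = 80.
χ = V − E + F = 36 − 120 + 80 = -4.
For a closed orientable surface χ = 2 − 2g, so g = (2 − (-4))/2 = 3.

3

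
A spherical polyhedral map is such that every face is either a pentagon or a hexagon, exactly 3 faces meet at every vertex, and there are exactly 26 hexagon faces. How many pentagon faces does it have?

12

Let x be the number of pentagons; then F = 26 + x.
Edge–face incidences: 2E = 6·26 + 5·x = 156 + 5x.
Every vertex has degree 3, so 3V = 2E.
Euler: V − E + F = 2 ⇒ (2E)/3 − E + (26 + x) = 2.
Multiply by 6: 2·(2E) − 3·(2E) + 6·(26 + x) = 12, i.e. 156 + 6x − (156 + 5x) = 12.
Collecting terms: x = 12.
Then 2E = 156 + 5·12 = 216, so E = 108, V = 2E/3 = 72, F = 26 + 12 = 38.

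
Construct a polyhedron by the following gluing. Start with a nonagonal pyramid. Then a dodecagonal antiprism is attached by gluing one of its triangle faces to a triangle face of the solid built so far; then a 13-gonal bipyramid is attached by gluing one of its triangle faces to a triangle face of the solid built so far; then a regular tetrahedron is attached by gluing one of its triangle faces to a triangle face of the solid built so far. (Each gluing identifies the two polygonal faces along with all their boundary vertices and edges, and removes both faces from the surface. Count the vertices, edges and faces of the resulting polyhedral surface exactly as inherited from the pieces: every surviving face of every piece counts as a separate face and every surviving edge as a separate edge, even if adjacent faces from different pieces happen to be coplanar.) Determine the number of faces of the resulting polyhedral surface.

60

A nonagonal pyramid: V=10, E=18, F=10.
Attach a dodecagonal antiprism (V=24, E=48, F=26) along a 3-gon: merge 3 vertices and 3 edges, delete both glued faces → V=31, E=63, F=34.
Attach a 13-gonal bipyramid (V=15, E=39, F=26) along a 3-gon: merge 3 vertices and 3 edges, delete both glued faces → V=43, E=99, F=58.
Attach a regular tetrahedron (V=4, E=6, F=4) along a 3-gon: merge 3 vertices and 3 edges, delete both glued faces → V=44, E=102, F=60.
Check: V − E + F = 44 − 102 + 60 = 2.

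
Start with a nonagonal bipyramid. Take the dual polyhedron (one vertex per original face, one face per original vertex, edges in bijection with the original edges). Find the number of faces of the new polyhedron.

The base solid has V = 11, E = 27, F = 18.
The dual swaps V and F and preserves E: V′ = F = 18, E′ = E = 27, F′ = V = 11.

11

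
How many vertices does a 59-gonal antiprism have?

An antiprism on an n-gon has two n-gon caps and 2n triangles: V = 2·59 = 118, E = 4·59 = 236, F = 2·59 + 2 = 120.

118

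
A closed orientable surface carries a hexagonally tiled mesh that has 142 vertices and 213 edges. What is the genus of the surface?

Every face is a hexagon and each edge borders two faces, so 6F = 2·213, giving F = 71.
χ = V − E + F = 142 − 213 + 71 = 0.
For a closed orientable surface χ = 2 − 2g, so g = (2 − (0))/2 = 1.

1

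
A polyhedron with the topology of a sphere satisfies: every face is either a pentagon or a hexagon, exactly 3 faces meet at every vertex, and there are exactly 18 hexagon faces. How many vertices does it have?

Let x be the number of pentagons; then F = 18 + x.
Edge–face incidences: 2E = 6·18 + 5·x = 108 + 5x.
Every vertex has degree 3, so 3V = 2E.
Euler: V − E + F = 2 ⇒ (2E)/3 − E + (18 + x) = 2.
Multiply by 6: 2·(2E) − 3·(2E) + 6·(18 + x) = 12, i.e. 108 + 6x − (108 + 5x) = 12.
Collecting terms: x = 12.
Then 2E = 108 + 5·12 = 168, so E = 84, V = 2E/3 = 56, F = 18 + 12 = 30.

56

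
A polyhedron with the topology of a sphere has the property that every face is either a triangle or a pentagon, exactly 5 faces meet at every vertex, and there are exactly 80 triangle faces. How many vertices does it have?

Let x be the number of pentagons; then F = 80 + x.
Edge–face incidences: 2E = 3·80 + 5·x = 240 + 5x.
Every vertex has degree 5, so 5V = 2E.
Euler: V − E + F = 2 ⇒ (2E)/5 − E + (80 + x) = 2.
Multiply by 10: 2·(2E) − 5·(2E) + 10·(80 + x) = 20, i.e. 800 + 10x − 3·(240 + 5x) = 20.
Collecting terms: −5x + 80 = 20, so −5x = −60, so x = 12.
Then 2E = 240 + 5·12 = 300, so E = 150, V = 2E/5 = 60, F = 80 + 12 = 92.

60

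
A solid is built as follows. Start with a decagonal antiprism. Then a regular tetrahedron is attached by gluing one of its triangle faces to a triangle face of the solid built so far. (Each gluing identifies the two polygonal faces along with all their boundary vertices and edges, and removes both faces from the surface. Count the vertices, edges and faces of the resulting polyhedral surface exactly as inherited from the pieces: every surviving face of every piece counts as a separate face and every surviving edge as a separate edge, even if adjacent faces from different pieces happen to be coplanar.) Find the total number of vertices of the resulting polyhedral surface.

A decagonal antiprism: V=20, E=40, F=22.
Attach a regular tetrahedron (V=4, E=6, F=4) along a 3-gon: merge 3 vertices and 3 edges, delete both glued faces → V=21, E=43, F=24.
Check: V − E + F = 21 − 43 + 24 = 2.

21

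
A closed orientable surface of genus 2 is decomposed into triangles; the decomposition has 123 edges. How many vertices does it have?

χ = 2 − 2·2 = -2, and every face is a triangle so 3F = 2E.
F = 2E/3 = 82. Then V = -2 + E − F = -2 + 123 − 82 = 39.

39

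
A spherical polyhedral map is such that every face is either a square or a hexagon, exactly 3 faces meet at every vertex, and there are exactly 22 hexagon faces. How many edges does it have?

Let x be the number of squares; then F = 22 + x.
Edge–face incidences: 2E = 6·22 + 4·x = 132 + 4x.
Every vertex has degree 3, so 3V = 2E.
Euler: V − E + F = 2 ⇒ (2E)/3 − E + (22 + x) = 2.
Multiply by 6: 2·(2E) − 3·(2E) + 6·(22 + x) = 12, i.e. 132 + 6x − (132 + 4x) = 12.
Collecting terms: 2x = 12, so x = 6.
Then 2E = 132 + 4·6 = 156, so E = 78, V = 2E/3 = 52, F = 22 + 6 = 28.

78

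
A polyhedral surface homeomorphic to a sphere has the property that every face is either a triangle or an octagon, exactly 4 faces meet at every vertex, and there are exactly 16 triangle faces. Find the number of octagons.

2

Let x be the number of octagons; then F = 16 + x.
Edge–face incidences: 2E = 3·16 + 8·x = 48 + 8x.
Every vertex has degree 4, so 4V = 2E.
Euler: V − E + F = 2 ⇒ (2E)/4 − E + (16 + x) = 2.
Multiply by 8: 2·(2E) − 4·(2E) + 8·(16 + x) = 16, i.e. 128 + 8x − 2·(48 + 8x) = 16.
Collecting terms: −8x + 32 = 16, so −8x = −16, so x = 2.
Then 2E = 48 + 8·2 = 64, so E = 32, V = 2E/4 = 16, F = 16 + 2 = 18.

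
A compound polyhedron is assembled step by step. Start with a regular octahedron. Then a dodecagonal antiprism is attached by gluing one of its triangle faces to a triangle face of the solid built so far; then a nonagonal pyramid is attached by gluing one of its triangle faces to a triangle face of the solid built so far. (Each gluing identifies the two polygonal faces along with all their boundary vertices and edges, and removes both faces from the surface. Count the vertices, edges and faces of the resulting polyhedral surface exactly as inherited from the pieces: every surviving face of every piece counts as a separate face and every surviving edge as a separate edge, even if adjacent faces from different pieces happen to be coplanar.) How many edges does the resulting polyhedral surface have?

72

A regular octahedron: V=6, E=12, F=8.
Attach a dodecagonal antiprism (V=24, E=48, F=26) along a 3-gon: merge 3 vertices and 3 edges, delete both glued faces → V=27, E=57, F=32.
Attach a nonagonal pyramid (V=10, E=18, F=10) along a 3-gon: merge 3 vertices and 3 edges, delete both glued faces → V=34, E=72, F=40.
Check: V − E + F = 34 − 72 + 40 = 2.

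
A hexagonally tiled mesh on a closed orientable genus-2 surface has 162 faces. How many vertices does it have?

χ = 2 − 2·2 = -2, and every face is a hexagon so 6F = 2E.
E = 6·162/2 = 486. Then V = -2 + E − F = -2 + 486 − 162 = 322.

322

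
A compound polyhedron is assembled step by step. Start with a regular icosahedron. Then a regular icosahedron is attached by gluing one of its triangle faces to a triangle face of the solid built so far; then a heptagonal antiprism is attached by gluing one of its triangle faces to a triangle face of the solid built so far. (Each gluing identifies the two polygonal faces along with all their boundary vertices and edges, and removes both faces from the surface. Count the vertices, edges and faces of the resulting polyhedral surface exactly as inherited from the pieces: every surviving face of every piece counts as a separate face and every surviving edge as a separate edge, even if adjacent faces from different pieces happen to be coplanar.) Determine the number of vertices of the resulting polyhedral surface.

32

A regular icosahedron: V=12, E=30, F=20.
Attach a regular icosahedron (V=12, E=30, F=20) along a 3-gon: merge 3 vertices and 3 edges, delete both glued faces → V=21, E=57, F=38.
Attach a heptagonal antiprism (V=14, E=28, F=16) along a 3-gon: merge 3 vertices and 3 edges, delete both glued faces → V=32, E=82, F=52.
Check: V − E + F = 32 − 82 + 52 = 2.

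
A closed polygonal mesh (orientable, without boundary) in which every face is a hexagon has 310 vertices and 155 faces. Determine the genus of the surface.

Every face is a hexagon, so 2E = 6·155 = 930, giving E = 465.
χ = V − E + F = 310 − 465 + 155 = 0.
For a closed orientable surface χ = 2 − 2g, so g = (2 − (0))/2 = 1.

1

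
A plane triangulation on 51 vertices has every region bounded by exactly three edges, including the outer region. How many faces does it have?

In a plane triangulation 3F = 2E and V − E + F = 2, so F = 2V − 4 = 2·51 − 4 = 98.

98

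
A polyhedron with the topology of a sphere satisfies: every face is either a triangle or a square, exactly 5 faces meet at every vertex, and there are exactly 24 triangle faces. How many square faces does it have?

Let x be the number of squares; then F = 24 + x.
Edge–face incidences: 2E = 3·24 + 4·x = 72 + 4x.
Every vertex has degree 5, so 5V = 2E.
Euler: V − E + F = 2 ⇒ (2E)/5 − E + (24 + x) = 2.
Multiply by 10: 2·(2E) − 5·(2E) + 10·(24 + x) = 20, i.e. 240 + 10x − 3·(72 + 4x) = 20.
Collecting terms: −2x + 24 = 20, so −2x = −4, so x = 2.
Then 2E = 72 + 4·2 = 80, so E = 40, V = 2E/5 = 16, F = 24 + 2 = 26.

2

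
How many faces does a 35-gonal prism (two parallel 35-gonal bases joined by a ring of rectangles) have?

A prism on an n-gon has two n-gon bases and n rectangular sides: V = 2·35 = 70, E = 3·35 = 105, F = 35 + 2 = 37.

37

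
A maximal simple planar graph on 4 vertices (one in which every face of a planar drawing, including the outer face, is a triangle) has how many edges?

6

In a plane triangulation 3F = 2E and V − E + F = 2, so E = 3V − 6 = 3·4 − 6 = 6.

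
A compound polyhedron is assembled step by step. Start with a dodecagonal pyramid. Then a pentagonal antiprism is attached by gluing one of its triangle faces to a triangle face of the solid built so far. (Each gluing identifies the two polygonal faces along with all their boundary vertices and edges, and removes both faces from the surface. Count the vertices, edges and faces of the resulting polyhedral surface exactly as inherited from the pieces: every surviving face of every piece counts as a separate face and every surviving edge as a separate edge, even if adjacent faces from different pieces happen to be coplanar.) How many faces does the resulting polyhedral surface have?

A dodecagonal pyramid: V=13, E=24, F=13.
Attach a pentagonal antiprism (V=10, E=20, F=12) along a 3-gon: merge 3 vertices and 3 edges, delete both glued faces → V=20, E=41, F=23.
Check: V − E + F = 20 − 41 + 23 = 2.

23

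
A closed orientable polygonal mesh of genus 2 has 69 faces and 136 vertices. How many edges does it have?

For a closed orientable surface of genus 2, χ = 2 − 2·2 = -2.
E = V + F − (-2) = 136 + 69 − (-2) = 207.

207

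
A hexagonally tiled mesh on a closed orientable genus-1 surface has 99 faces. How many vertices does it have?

198

χ = 2 − 2·1 = 0, and every face is a hexagon so 6F = 2E.
E = 6·99/2 = 297. Then V = 0 + E − F = 0 + 297 − 99 = 198.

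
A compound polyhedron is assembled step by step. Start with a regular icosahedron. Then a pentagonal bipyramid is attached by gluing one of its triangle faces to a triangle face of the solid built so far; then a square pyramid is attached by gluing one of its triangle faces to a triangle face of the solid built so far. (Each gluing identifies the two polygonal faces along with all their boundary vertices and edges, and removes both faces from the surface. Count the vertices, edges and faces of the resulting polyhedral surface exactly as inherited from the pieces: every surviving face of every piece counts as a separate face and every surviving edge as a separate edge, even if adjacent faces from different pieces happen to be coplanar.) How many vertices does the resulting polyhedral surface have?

18

A regular icosahedron: V=12, E=30, F=20.
Attach a pentagonal bipyramid (V=7, E=15, F=10) along a 3-gon: merge 3 vertices and 3 edges, delete both glued faces → V=16, E=42, F=28.
Attach a square pyramid (V=5, E=8, F=5) along a 3-gon: merge 3 vertices and 3 edges, delete both glued faces → V=18, E=47, F=31.
Check: V − E + F = 18 − 47 + 31 = 2.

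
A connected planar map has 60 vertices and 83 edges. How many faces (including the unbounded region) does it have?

Euler's formula for a connected plane graph: V − E + F = 2, so F = 2 − 60 + 83 = 25.

25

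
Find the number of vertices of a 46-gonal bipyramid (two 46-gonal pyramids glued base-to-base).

48

A bipyramid over an n-gon has 2n triangular faces and n + 2 vertices: V = 46 + 2 = 48, E = 3·46 = 138, F = 2·46 = 92.
Check: V − E + F = 48 − 138 + 92 = 2.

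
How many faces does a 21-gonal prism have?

A prism on an n-gon has two n-gon bases and n rectangular sides: V = 2·21 = 42, E = 3·21 = 63, F = 21 + 2 = 23.

23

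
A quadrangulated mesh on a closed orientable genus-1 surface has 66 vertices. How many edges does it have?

132

χ = 2 − 2·1 = 0, and every face is a square so 4F = 2E.
V − E + F = 0 with E = 4F/2 gives 66 − (4/2 − 1)·F = 0, so F = 66 and E = 132.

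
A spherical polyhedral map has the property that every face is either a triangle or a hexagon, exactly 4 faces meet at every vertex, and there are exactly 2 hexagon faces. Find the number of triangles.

12

Let x be the number of triangles; then F = 2 + x.
Edge–face incidences: 2E = 6·2 + 3·x = 12 + 3x.
Every vertex has degree 4, so 4V = 2E.
Euler: V − E + F = 2 ⇒ (2E)/4 − E + (2 + x) = 2.
Multiply by 8: 2·(2E) − 4·(2E) + 8·(2 + x) = 16, i.e. 16 + 8x − 2·(12 + 3x) = 16.
Collecting terms: 2x − 8 = 16, so 2x = 24, so x = 12.
Then 2E = 12 + 3·12 = 48, so E = 24, V = 2E/4 = 12, F = 2 + 12 = 14.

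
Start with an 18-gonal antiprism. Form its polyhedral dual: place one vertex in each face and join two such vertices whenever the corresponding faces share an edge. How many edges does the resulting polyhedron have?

The base solid has V = 36, E = 72, F = 38.
The dual swaps V and F and preserves E: V′ = F = 38, E′ = E = 72, F′ = V = 36.

72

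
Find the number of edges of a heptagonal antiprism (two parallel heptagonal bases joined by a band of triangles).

An antiprism on an n-gon has two n-gon caps and 2n triangles: V = 2·7 = 14, E = 4·7 = 28, F = 2·7 + 2 = 16.

28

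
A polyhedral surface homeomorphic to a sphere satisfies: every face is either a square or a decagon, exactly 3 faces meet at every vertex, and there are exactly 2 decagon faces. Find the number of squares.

10

Let x be the number of squares; then F = 2 + x.
Edge–face incidences: 2E = 10·2 + 4·x = 20 + 4x.
Every vertex has degree 3, so 3V = 2E.
Euler: V − E + F = 2 ⇒ (2E)/3 − E + (2 + x) = 2.
Multiply by 6: 2·(2E) − 3·(2E) + 6·(2 + x) = 12, i.e. 12 + 6x − (20 + 4x) = 12.
Collecting terms: 2x − 8 = 12, so 2x = 20, so x = 10.
Then 2E = 20 + 4·10 = 60, so E = 30, V = 2E/3 = 20, F = 2 + 10 = 12.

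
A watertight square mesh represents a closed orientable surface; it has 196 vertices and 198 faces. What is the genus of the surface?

2

Every face is a square, so 2E = 4·198 = 792, giving E = 396.
χ = V − E + F = 196 − 396 + 198 = -2.
For a closed orientable surface χ = 2 − 2g, so g = (2 − (-2))/2 = 2.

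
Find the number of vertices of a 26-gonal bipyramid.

28

A bipyramid over an n-gon has 2n triangular faces and n + 2 vertices: V = 26 + 2 = 28, E = 3·26 = 78, F = 2·26 = 52.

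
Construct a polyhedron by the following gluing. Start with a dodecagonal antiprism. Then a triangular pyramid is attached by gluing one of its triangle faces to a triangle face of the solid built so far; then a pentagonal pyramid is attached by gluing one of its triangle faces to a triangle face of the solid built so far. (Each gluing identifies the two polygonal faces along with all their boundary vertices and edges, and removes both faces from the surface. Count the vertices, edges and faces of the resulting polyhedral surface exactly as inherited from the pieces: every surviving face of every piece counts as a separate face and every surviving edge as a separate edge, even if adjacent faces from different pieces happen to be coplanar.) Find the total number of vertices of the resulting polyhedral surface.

A dodecagonal antiprism: V=24, E=48, F=26.
Attach a triangular pyramid (V=4, E=6, F=4) along a 3-gon: merge 3 vertices and 3 edges, delete both glued faces → V=25, E=51, F=28.
Attach a pentagonal pyramid (V=6, E=10, F=6) along a 3-gon: merge 3 vertices and 3 edges, delete both glued faces → V=28, E=58, F=32.
Check: V − E + F = 28 − 58 + 32 = 2.

28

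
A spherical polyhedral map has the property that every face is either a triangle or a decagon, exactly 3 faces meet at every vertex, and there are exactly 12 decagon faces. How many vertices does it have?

60

Let x be the number of triangles; then F = 12 + x.
Edge–face incidences: 2E = 10·12 + 3·x = 120 + 3x.
Every vertex has degree 3, so 3V = 2E.
Euler: V − E + F = 2 ⇒ (2E)/3 − E + (12 + x) = 2.
Multiply by 6: 2·(2E) − 3·(2E) + 6·(12 + x) = 12, i.e. 72 + 6x − (120 + 3x) = 12.
Collecting terms: 3x − 48 = 12, so 3x = 60, so x = 20.
Then 2E = 120 + 3·20 = 180, so E = 90, V = 2E/3 = 60, F = 12 + 20 = 32.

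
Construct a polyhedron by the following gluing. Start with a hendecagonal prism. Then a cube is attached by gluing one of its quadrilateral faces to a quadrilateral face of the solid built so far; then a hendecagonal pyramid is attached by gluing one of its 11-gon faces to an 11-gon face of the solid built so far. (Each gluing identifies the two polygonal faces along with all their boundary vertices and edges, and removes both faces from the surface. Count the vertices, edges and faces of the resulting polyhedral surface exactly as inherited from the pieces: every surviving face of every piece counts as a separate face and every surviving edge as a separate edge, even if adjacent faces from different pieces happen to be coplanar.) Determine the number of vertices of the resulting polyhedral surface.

27

A hendecagonal prism: V=22, E=33, F=13.
Attach a cube (V=8, E=12, F=6) along a 4-gon: merge 4 vertices and 4 edges, delete both glued faces → V=26, E=41, F=17.
Attach a hendecagonal pyramid (V=12, E=22, F=12) along an 11-gon: merge 11 vertices and 11 edges, delete both glued faces → V=27, E=52, F=27.
Check: V − E + F = 27 − 52 + 27 = 2.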